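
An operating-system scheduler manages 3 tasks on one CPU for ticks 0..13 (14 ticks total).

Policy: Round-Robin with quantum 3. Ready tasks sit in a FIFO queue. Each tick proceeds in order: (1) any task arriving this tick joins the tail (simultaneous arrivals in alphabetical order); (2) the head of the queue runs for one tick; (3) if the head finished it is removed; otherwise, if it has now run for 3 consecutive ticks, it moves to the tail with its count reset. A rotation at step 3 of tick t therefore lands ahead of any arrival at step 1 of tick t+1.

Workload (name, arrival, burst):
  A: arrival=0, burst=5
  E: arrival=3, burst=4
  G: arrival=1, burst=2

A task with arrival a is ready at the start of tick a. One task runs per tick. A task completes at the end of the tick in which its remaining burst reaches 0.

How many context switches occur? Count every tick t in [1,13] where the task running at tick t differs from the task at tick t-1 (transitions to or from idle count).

t=0: queue=[A] q_used=0 → run A
t=1: queue=[A,G] q_used=1 → run A
t=2: queue=[A,G] q_used=2 → run A
t=3: queue=[G,A,E] q_used=0 → run G
t=4: queue=[G,A,E] q_used=1 → run G
t=5: queue=[A,E] q_used=0 → run A
t=6: queue=[A,E] q_used=1 → run A
t=7: queue=[E] q_used=0 → run E
t=8: queue=[E] q_used=1 → run E
t=9: queue=[E] q_used=2 → run E
t=10: queue=[E] q_used=0 → run E
t=11: (idle)
t=12: (idle)
t=13: (idle)

context switches = 4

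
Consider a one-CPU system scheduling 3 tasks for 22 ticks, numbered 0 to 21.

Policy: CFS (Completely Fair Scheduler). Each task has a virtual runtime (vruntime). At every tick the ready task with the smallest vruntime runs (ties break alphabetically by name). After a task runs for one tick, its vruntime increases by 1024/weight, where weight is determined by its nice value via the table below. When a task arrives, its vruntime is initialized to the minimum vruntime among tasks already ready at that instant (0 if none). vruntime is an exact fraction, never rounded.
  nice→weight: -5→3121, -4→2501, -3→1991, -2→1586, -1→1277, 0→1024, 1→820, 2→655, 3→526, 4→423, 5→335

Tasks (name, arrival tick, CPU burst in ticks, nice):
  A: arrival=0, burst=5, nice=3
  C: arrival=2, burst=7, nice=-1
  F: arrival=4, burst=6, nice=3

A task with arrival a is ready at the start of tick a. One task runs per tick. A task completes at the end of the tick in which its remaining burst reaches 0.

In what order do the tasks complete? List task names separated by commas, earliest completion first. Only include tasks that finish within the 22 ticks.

t=0: vr[A=0] → run A
t=1: vr[A=512/263] → run A
t=2: vr[A=1024/263 C=1024/263] → run A
t=3: vr[A=1536/263 C=1024/263] → run C
t=4: vr[A=1536/263 C=1576960/335851 F=1576960/335851] → run C
t=5: vr[A=1536/263 C=1846272/335851 F=1576960/335851] → run F
t=6: vr[A=1536/263 C=1846272/335851 F=2230784/335851] → run C
t=7: vr[A=1536/263 C=2115584/335851 F=2230784/335851] → run A
t=8: vr[A=2048/263 C=2115584/335851 F=2230784/335851] → run C
t=9: vr[A=2048/263 C=2384896/335851 F=2230784/335851] → run F
t=10: vr[A=2048/263 C=2384896/335851 F=2884608/335851] → run C
t=11: vr[A=2048/263 C=2654208/335851 F=2884608/335851] → run A
t=12: vr[C=2654208/335851 F=2884608/335851] → run C
t=13: vr[C=2923520/335851 F=2884608/335851] → run F
t=14: vr[C=2923520/335851 F=3538432/335851] → run C
t=15: vr[F=3538432/335851] → run F
t=16: vr[F=4192256/335851] → run F
t=17: vr[F=4846080/335851] → run F
t=18: (idle)
t=19: (idle)
t=20: (idle)
t=21: (idle)

completion order = A, C, F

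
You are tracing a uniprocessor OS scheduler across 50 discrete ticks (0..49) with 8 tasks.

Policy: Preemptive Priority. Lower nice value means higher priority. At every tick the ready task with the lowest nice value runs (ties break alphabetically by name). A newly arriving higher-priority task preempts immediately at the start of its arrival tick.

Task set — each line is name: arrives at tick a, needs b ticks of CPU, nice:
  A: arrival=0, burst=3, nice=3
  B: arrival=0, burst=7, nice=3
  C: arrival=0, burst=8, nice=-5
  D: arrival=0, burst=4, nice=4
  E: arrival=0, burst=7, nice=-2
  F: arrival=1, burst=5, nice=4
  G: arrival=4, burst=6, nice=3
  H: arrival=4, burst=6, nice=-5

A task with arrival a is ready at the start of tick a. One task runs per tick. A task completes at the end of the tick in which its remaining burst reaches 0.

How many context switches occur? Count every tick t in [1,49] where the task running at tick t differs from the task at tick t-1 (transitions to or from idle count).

context switches = 8

t=0: ready={A,B,C,D,E} → run C
t=1: ready={A,B,C,D,E,F} → run C
t=2: ready={A,B,C,D,E,F} → run C
t=3: ready={A,B,C,D,E,F} → run C
t=4: ready={A,B,C,D,E,F,G,H} → run C
t=5: ready={A,B,C,D,E,F,G,H} → run C
t=6: ready={A,B,C,D,E,F,G,H} → run C
t=7: ready={A,B,C,D,E,F,G,H} → run C
t=8: ready={A,B,D,E,F,G,H} → run H
t=9: ready={A,B,D,E,F,G,H} → run H
t=10: ready={A,B,D,E,F,G,H} → run H
t=11: ready={A,B,D,E,F,G,H} → run H
t=12: ready={A,B,D,E,F,G,H} → run H
t=13: ready={A,B,D,E,F,G,H} → run H
t=14: ready={A,B,D,E,F,G} → run E
t=15: ready={A,B,D,E,F,G} → run E
t=16: ready={A,B,D,E,F,G} → run E
t=17: ready={A,B,D,E,F,G} → run E
t=18: ready={A,B,D,E,F,G} → run E
t=19: ready={A,B,D,E,F,G} → run E
t=20: ready={A,B,D,E,F,G} → run E
t=21: ready={A,B,D,F,G} → run A
t=22: ready={A,B,D,F,G} → run A
t=23: ready={A,B,D,F,G} → run A
t=24: ready={B,D,F,G} → run B
t=25: ready={B,D,F,G} → run B
t=26: ready={B,D,F,G} → run B
t=27: ready={B,D,F,G} → run B
t=28: ready={B,D,F,G} → run B
t=29: ready={B,D,F,G} → run B
t=30: ready={B,D,F,G} → run B
t=31: ready={D,F,G} → run G
t=32: ready={D,F,G} → run G
t=33: ready={D,F,G} → run G
t=34: ready={D,F,G} → run G
t=35: ready={D,F,G} → run G
t=36: ready={D,F,G} → run G
t=37: ready={D,F} → run D
t=38: ready={D,F} → run D
t=39: ready={D,F} → run D
t=40: ready={D,F} → run D
t=41: ready={F} → run F
t=42: ready={F} → run F
t=43: ready={F} → run F
t=44: ready={F} → run F
t=45: ready={F} → run F
t=46: (idle)
t=47: (idle)
t=48: (idle)
t=49: (idle)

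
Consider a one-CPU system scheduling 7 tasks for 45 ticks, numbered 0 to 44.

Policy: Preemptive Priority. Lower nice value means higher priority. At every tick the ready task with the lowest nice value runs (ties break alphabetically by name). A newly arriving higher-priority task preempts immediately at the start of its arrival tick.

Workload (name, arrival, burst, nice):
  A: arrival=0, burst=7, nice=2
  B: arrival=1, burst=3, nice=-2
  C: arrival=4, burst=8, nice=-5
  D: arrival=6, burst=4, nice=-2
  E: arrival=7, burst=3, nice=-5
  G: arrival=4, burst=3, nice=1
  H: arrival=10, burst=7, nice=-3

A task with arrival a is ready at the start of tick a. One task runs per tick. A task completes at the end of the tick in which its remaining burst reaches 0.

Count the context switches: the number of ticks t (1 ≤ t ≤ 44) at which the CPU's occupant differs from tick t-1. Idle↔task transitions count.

t=0: ready={A} → run A
t=1: ready={A,B} → run B
t=2: ready={A,B} → run B
t=3: ready={A,B} → run B
t=4: ready={A,C,G} → run C
t=5: ready={A,C,G} → run C
t=6: ready={A,C,D,G} → run C
t=7: ready={A,C,D,E,G} → run C
t=8: ready={A,C,D,E,G} → run C
t=9: ready={A,C,D,E,G} → run C
t=10: ready={A,C,D,E,G,H} → run C
t=11: ready={A,C,D,E,G,H} → run C
t=12: ready={A,D,E,G,H} → run E
t=13: ready={A,D,E,G,H} → run E
t=14: ready={A,D,E,G,H} → run E
t=15: ready={A,D,G,H} → run H
t=16: ready={A,D,G,H} → run H
t=17: ready={A,D,G,H} → run H
t=18: ready={A,D,G,H} → run H
t=19: ready={A,D,G,H} → run H
t=20: ready={A,D,G,H} → run H
t=21: ready={A,D,G,H} → run H
t=22: ready={A,D,G} → run D
t=23: ready={A,D,G} → run D
t=24: ready={A,D,G} → run D
t=25: ready={A,D,G} → run D
t=26: ready={A,G} → run G
t=27: ready={A,G} → run G
t=28: ready={A,G} → run G
t=29: ready={A} → run A
t=30: ready={A} → run A
t=31: ready={A} → run A
t=32: ready={A} → run A
t=33: ready={A} → run A
t=34: ready={A} → run A
t=35: (idle)
t=36: (idle)
t=37: (idle)
t=38: (idle)
t=39: (idle)
t=40: (idle)
t=41: (idle)
t=42: (idle)
t=43: (idle)
t=44: (idle)

context switches = 8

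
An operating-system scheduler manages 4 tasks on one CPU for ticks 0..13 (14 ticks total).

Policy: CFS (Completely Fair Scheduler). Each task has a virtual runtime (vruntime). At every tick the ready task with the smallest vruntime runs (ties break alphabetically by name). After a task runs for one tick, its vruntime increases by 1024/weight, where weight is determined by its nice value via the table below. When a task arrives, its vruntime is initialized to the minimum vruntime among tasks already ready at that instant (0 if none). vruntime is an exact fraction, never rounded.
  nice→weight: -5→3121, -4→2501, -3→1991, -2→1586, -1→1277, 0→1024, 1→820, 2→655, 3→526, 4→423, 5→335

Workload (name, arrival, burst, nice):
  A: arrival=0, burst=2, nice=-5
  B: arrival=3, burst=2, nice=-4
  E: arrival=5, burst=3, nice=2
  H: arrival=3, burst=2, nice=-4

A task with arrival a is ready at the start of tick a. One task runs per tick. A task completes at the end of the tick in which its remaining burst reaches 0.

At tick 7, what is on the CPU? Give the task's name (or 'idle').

running at tick 7 = H

t=0: vr[A=0] → run A
t=1: vr[A=1024/3121] → run A
t=2: (idle)
t=3: vr[B=0 H=0] → run B
t=4: vr[B=1024/2501 H=0] → run H
t=5: vr[B=1024/2501 E=1024/2501 H=1024/2501] → run B
t=6: vr[E=1024/2501 H=1024/2501] → run E
t=7: vr[E=3231744/1638155 H=1024/2501] → run H
t=8: vr[E=3231744/1638155] → run E
t=9: vr[E=5792768/1638155] → run E
t=10: (idle)
t=11: (idle)
t=12: (idle)
t=13: (idle)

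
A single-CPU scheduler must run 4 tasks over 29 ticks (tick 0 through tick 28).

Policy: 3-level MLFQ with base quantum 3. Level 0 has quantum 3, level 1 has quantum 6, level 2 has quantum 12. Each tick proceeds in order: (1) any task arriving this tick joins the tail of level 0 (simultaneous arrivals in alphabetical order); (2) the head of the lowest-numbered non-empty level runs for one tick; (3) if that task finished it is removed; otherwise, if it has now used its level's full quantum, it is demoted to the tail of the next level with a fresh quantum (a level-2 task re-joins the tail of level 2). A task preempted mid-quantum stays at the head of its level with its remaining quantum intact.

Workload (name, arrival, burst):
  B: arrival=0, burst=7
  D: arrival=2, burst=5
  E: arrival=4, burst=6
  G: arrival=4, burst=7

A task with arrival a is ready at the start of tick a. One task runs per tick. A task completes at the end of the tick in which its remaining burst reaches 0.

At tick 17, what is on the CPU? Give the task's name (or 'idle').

running at tick 17 = D

t=0: L0/L1/L2 = B/-/- → run B
t=1: L0/L1/L2 = B/-/- → run B
t=2: L0/L1/L2 = BD/-/- → run B
t=3: L0/L1/L2 = D/B/- → run D
t=4: L0/L1/L2 = DEG/B/- → run D
t=5: L0/L1/L2 = DEG/B/- → run D
t=6: L0/L1/L2 = EG/BD/- → run E
t=7: L0/L1/L2 = EG/BD/- → run E
t=8: L0/L1/L2 = EG/BD/- → run E
t=9: L0/L1/L2 = G/BDE/- → run G
t=10: L0/L1/L2 = G/BDE/- → run G
t=11: L0/L1/L2 = G/BDE/- → run G
t=12: L0/L1/L2 = -/BDEG/- → run B
t=13: L0/L1/L2 = -/BDEG/- → run B
t=14: L0/L1/L2 = -/BDEG/- → run B
t=15: L0/L1/L2 = -/BDEG/- → run B
t=16: L0/L1/L2 = -/DEG/- → run D
t=17: L0/L1/L2 = -/DEG/- → run D
t=18: L0/L1/L2 = -/EG/- → run E
t=19: L0/L1/L2 = -/EG/- → run E
t=20: L0/L1/L2 = -/EG/- → run E
t=21: L0/L1/L2 = -/G/- → run G
t=22: L0/L1/L2 = -/G/- → run G
t=23: L0/L1/L2 = -/G/- → run G
t=24: L0/L1/L2 = -/G/- → run G
t=25: (idle)
t=26: (idle)
t=27: (idle)
t=28: (idle)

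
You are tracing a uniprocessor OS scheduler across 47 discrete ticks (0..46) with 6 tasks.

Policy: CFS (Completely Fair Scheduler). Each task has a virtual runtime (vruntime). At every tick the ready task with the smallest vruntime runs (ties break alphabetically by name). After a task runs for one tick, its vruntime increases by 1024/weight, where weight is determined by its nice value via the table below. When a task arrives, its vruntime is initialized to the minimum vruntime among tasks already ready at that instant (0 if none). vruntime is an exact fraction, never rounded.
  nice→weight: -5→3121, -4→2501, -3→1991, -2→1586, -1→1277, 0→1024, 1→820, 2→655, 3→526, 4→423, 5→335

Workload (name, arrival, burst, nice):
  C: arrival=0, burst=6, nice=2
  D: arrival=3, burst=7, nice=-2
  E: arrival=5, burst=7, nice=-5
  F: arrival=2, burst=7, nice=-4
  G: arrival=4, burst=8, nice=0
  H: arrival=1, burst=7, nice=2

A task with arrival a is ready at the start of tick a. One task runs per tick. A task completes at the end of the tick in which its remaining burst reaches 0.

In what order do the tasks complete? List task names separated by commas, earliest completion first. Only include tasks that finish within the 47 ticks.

completion order = E, F, D, C, G, H

t=0: vr[C=0] → run C
t=1: vr[C=1024/655 H=1024/655] → run C
t=2: vr[C=2048/655 F=1024/655 H=1024/655] → run F
t=3: vr[C=2048/655 D=1024/655 F=3231744/1638155 H=1024/655] → run D
t=4: vr[C=2048/655 D=1147392/519415 F=3231744/1638155 G=1024/655 H=1024/655] → run G
t=5: vr[C=2048/655 D=1147392/519415 E=1024/655 F=3231744/1638155 G=1679/655 H=1024/655] → run E
t=6: vr[C=2048/655 D=1147392/519415 E=3866624/2044255 F=3231744/1638155 G=1679/655 H=1024/655] → run H
t=7: vr[C=2048/655 D=1147392/519415 E=3866624/2044255 F=3231744/1638155 G=1679/655 H=2048/655] → run E
t=8: vr[C=2048/655 D=1147392/519415 E=4537344/2044255 F=3231744/1638155 G=1679/655 H=2048/655] → run F
t=9: vr[C=2048/655 D=1147392/519415 E=4537344/2044255 F=3902464/1638155 G=1679/655 H=2048/655] → run D
t=10: vr[C=2048/655 D=1482752/519415 E=4537344/2044255 F=3902464/1638155 G=1679/655 H=2048/655] → run E
t=11: vr[C=2048/655 D=1482752/519415 E=5208064/2044255 F=3902464/1638155 G=1679/655 H=2048/655] → run F
t=12: vr[C=2048/655 D=1482752/519415 E=5208064/2044255 F=4573184/1638155 G=1679/655 H=2048/655] → run E
t=13: vr[C=2048/655 D=1482752/519415 E=5878784/2044255 F=4573184/1638155 G=1679/655 H=2048/655] → run G
t=14: vr[C=2048/655 D=1482752/519415 E=5878784/2044255 F=4573184/1638155 G=2334/655 H=2048/655] → run F
t=15: vr[C=2048/655 D=1482752/519415 E=5878784/2044255 F=5243904/1638155 G=2334/655 H=2048/655] → run D
t=16: vr[C=2048/655 D=1818112/519415 E=5878784/2044255 F=5243904/1638155 G=2334/655 H=2048/655] → run E
t=17: vr[C=2048/655 D=1818112/519415 E=6549504/2044255 F=5243904/1638155 G=2334/655 H=2048/655] → run C
t=18: vr[C=3072/655 D=1818112/519415 E=6549504/2044255 F=5243904/1638155 G=2334/655 H=2048/655] → run H
t=19: vr[C=3072/655 D=1818112/519415 E=6549504/2044255 F=5243904/1638155 G=2334/655 H=3072/655] → run F
t=20: vr[C=3072/655 D=1818112/519415 E=6549504/2044255 F=5914624/1638155 G=2334/655 H=3072/655] → run E
t=21: vr[C=3072/655 D=1818112/519415 E=7220224/2044255 F=5914624/1638155 G=2334/655 H=3072/655] → run D
t=22: vr[C=3072/655 D=2153472/519415 E=7220224/2044255 F=5914624/1638155 G=2334/655 H=3072/655] → run E
t=23: vr[C=3072/655 D=2153472/519415 F=5914624/1638155 G=2334/655 H=3072/655] → run G
t=24: vr[C=3072/655 D=2153472/519415 F=5914624/1638155 G=2989/655 H=3072/655] → run F
t=25: vr[C=3072/655 D=2153472/519415 F=6585344/1638155 G=2989/655 H=3072/655] → run F
t=26: vr[C=3072/655 D=2153472/519415 G=2989/655 H=3072/655] → run D
t=27: vr[C=3072/655 D=2488832/519415 G=2989/655 H=3072/655] → run G
t=28: vr[C=3072/655 D=2488832/519415 G=3644/655 H=3072/655] → run C
t=29: vr[C=4096/655 D=2488832/519415 G=3644/655 H=3072/655] → run H
t=30: vr[C=4096/655 D=2488832/519415 G=3644/655 H=4096/655] → run D
t=31: vr[C=4096/655 D=2824192/519415 G=3644/655 H=4096/655] → run D
t=32: vr[C=4096/655 G=3644/655 H=4096/655] → run G
t=33: vr[C=4096/655 G=4299/655 H=4096/655] → run C
t=34: vr[C=1024/131 G=4299/655 H=4096/655] → run H
t=35: vr[C=1024/131 G=4299/655 H=1024/131] → run G
t=36: vr[C=1024/131 G=4954/655 H=1024/131] → run G
t=37: vr[C=1024/131 G=5609/655 H=1024/131] → run C
t=38: vr[G=5609/655 H=1024/131] → run H
t=39: vr[G=5609/655 H=6144/655] → run G
t=40: vr[H=6144/655] → run H
t=41: vr[H=7168/655] → run H
t=42: (idle)
t=43: (idle)
t=44: (idle)
t=45: (idle)
t=46: (idle)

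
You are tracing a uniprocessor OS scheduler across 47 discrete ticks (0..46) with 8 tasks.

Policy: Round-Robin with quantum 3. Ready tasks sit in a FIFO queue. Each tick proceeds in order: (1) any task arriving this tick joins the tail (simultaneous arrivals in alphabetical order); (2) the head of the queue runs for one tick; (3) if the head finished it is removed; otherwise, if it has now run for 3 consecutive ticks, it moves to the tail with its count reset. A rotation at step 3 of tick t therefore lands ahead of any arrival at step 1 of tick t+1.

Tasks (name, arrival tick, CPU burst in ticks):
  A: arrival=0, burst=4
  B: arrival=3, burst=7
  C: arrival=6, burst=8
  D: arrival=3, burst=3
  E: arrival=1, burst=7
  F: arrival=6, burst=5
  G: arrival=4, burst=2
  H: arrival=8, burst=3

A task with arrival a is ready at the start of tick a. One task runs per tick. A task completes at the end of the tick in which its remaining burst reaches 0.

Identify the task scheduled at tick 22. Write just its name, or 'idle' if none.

running at tick 22 = F

t=0: queue=[A] q_used=0 → run A
t=1: queue=[A,E] q_used=1 → run A
t=2: queue=[A,E] q_used=2 → run A
t=3: queue=[E,A,B,D] q_used=0 → run E
t=4: queue=[E,A,B,D,G] q_used=1 → run E
t=5: queue=[E,A,B,D,G] q_used=2 → run E
t=6: queue=[A,B,D,G,E,C,F] q_used=0 → run A
t=7: queue=[B,D,G,E,C,F] q_used=0 → run B
t=8: queue=[B,D,G,E,C,F,H] q_used=1 → run B
t=9: queue=[B,D,G,E,C,F,H] q_used=2 → run B
t=10: queue=[D,G,E,C,F,H,B] q_used=0 → run D
t=11: queue=[D,G,E,C,F,H,B] q_used=1 → run D
t=12: queue=[D,G,E,C,F,H,B] q_used=2 → run D
t=13: queue=[G,E,C,F,H,B] q_used=0 → run G
t=14: queue=[G,E,C,F,H,B] q_used=1 → run G
t=15: queue=[E,C,F,H,B] q_used=0 → run E
t=16: queue=[E,C,F,H,B] q_used=1 → run E
t=17: queue=[E,C,F,H,B] q_used=2 → run E
t=18: queue=[C,F,H,B,E] q_used=0 → run C
t=19: queue=[C,F,H,B,E] q_used=1 → run C
t=20: queue=[C,F,H,B,E] q_used=2 → run C
t=21: queue=[F,H,B,E,C] q_used=0 → run F
t=22: queue=[F,H,B,E,C] q_used=1 → run F
t=23: queue=[F,H,B,E,C] q_used=2 → run F
t=24: queue=[H,B,E,C,F] q_used=0 → run H
t=25: queue=[H,B,E,C,F] q_used=1 → run H
t=26: queue=[H,B,E,C,F] q_used=2 → run H
t=27: queue=[B,E,C,F] q_used=0 → run B
t=28: queue=[B,E,C,F] q_used=1 → run B
t=29: queue=[B,E,C,F] q_used=2 → run B
t=30: queue=[E,C,F,B] q_used=0 → run E
t=31: queue=[C,F,B] q_used=0 → run C
t=32: queue=[C,F,B] q_used=1 → run C
t=33: queue=[C,F,B] q_used=2 → run C
t=34: queue=[F,B,C] q_used=0 → run F
t=35: queue=[F,B,C] q_used=1 → run F
t=36: queue=[B,C] q_used=0 → run B
t=37: queue=[C] q_used=0 → run C
t=38: queue=[C] q_used=1 → run C
t=39: (idle)
t=40: (idle)
t=41: (idle)
t=42: (idle)
t=43: (idle)
t=44: (idle)
t=45: (idle)
t=46: (idle)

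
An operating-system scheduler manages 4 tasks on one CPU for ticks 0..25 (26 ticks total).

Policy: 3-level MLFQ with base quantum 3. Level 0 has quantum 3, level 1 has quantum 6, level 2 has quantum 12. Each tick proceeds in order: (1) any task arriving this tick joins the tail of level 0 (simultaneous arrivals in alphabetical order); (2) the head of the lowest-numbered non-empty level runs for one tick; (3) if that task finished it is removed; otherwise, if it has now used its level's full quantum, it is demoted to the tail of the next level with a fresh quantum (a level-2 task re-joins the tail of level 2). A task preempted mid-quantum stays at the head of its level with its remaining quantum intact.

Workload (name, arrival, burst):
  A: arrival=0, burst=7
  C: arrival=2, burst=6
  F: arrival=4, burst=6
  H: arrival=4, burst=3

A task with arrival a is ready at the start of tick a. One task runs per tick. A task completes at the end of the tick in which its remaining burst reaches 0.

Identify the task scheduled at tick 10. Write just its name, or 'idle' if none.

t=0: L0/L1/L2 = A/-/- → run A
t=1: L0/L1/L2 = A/-/- → run A
t=2: L0/L1/L2 = AC/-/- → run A
t=3: L0/L1/L2 = C/A/- → run C
t=4: L0/L1/L2 = CFH/A/- → run C
t=5: L0/L1/L2 = CFH/A/- → run C
t=6: L0/L1/L2 = FH/AC/- → run F
t=7: L0/L1/L2 = FH/AC/- → run F
t=8: L0/L1/L2 = FH/AC/- → run F
t=9: L0/L1/L2 = H/ACF/- → run H
t=10: L0/L1/L2 = H/ACF/- → run H
t=11: L0/L1/L2 = H/ACF/- → run H
t=12: L0/L1/L2 = -/ACF/- → run A
t=13: L0/L1/L2 = -/ACF/- → run A
t=14: L0/L1/L2 = -/ACF/- → run A
t=15: L0/L1/L2 = -/ACF/- → run A
t=16: L0/L1/L2 = -/CF/- → run C
t=17: L0/L1/L2 = -/CF/- → run C
t=18: L0/L1/L2 = -/CF/- → run C
t=19: L0/L1/L2 = -/F/- → run F
t=20: L0/L1/L2 = -/F/- → run F
t=21: L0/L1/L2 = -/F/- → run F
t=22: (idle)
t=23: (idle)
t=24: (idle)
t=25: (idle)

running at tick 10 = H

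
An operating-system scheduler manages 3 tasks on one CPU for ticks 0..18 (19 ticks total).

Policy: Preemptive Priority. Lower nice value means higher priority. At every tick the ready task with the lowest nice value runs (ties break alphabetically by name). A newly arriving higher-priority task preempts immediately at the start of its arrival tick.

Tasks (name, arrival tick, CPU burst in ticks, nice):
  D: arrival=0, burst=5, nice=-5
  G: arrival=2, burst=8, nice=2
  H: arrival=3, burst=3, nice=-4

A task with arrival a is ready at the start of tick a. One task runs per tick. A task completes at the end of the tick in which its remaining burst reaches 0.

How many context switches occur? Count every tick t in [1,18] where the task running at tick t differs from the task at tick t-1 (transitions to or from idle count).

t=0: ready={D} → run D
t=1: ready={D} → run D
t=2: ready={D,G} → run D
t=3: ready={D,G,H} → run D
t=4: ready={D,G,H} → run D
t=5: ready={G,H} → run H
t=6: ready={G,H} → run H
t=7: ready={G,H} → run H
t=8: ready={G} → run G
t=9: ready={G} → run G
t=10: ready={G} → run G
t=11: ready={G} → run G
t=12: ready={G} → run G
t=13: ready={G} → run G
t=14: ready={G} → run G
t=15: ready={G} → run G
t=16: (idle)
t=17: (idle)
t=18: (idle)

context switches = 3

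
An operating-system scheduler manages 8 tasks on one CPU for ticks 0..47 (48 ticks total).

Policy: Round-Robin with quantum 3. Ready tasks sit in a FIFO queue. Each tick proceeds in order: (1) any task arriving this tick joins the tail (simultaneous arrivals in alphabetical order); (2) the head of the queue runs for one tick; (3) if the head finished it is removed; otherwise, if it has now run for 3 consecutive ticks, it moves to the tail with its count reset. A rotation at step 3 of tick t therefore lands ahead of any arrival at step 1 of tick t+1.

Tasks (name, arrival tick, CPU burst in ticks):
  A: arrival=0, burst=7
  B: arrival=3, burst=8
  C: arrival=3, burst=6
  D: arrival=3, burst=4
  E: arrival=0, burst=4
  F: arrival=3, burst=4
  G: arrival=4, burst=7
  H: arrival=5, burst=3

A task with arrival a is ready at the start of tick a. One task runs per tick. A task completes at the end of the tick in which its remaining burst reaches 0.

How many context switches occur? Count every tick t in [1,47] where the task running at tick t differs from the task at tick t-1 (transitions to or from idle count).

t=0: queue=[A,E] q_used=0 → run A
t=1: queue=[A,E] q_used=1 → run A
t=2: queue=[A,E] q_used=2 → run A
t=3: queue=[E,A,B,C,D,F] q_used=0 → run E
t=4: queue=[E,A,B,C,D,F,G] q_used=1 → run E
t=5: queue=[E,A,B,C,D,F,G,H] q_used=2 → run E
t=6: queue=[A,B,C,D,F,G,H,E] q_used=0 → run A
t=7: queue=[A,B,C,D,F,G,H,E] q_used=1 → run A
t=8: queue=[A,B,C,D,F,G,H,E] q_used=2 → run A
t=9: queue=[B,C,D,F,G,H,E,A] q_used=0 → run B
t=10: queue=[B,C,D,F,G,H,E,A] q_used=1 → run B
t=11: queue=[B,C,D,F,G,H,E,A] q_used=2 → run B
t=12: queue=[C,D,F,G,H,E,A,B] q_used=0 → run C
t=13: queue=[C,D,F,G,H,E,A,B] q_used=1 → run C
t=14: queue=[C,D,F,G,H,E,A,B] q_used=2 → run C
t=15: queue=[D,F,G,H,E,A,B,C] q_used=0 → run D
t=16: queue=[D,F,G,H,E,A,B,C] q_used=1 → run D
t=17: queue=[D,F,G,H,E,A,B,C] q_used=2 → run D
t=18: queue=[F,G,H,E,A,B,C,D] q_used=0 → run F
t=19: queue=[F,G,H,E,A,B,C,D] q_used=1 → run F
t=20: queue=[F,G,H,E,A,B,C,D] q_used=2 → run F
t=21: queue=[G,H,E,A,B,C,D,F] q_used=0 → run G
t=22: queue=[G,H,E,A,B,C,D,F] q_used=1 → run G
t=23: queue=[G,H,E,A,B,C,D,F] q_used=2 → run G
t=24: queue=[H,E,A,B,C,D,F,G] q_used=0 → run H
t=25: queue=[H,E,A,B,C,D,F,G] q_used=1 → run H
t=26: queue=[H,E,A,B,C,D,F,G] q_used=2 → run H
t=27: queue=[E,A,B,C,D,F,G] q_used=0 → run E
t=28: queue=[A,B,C,D,F,G] q_used=0 → run A
t=29: queue=[B,C,D,F,G] q_used=0 → run B
t=30: queue=[B,C,D,F,G] q_used=1 → run B
t=31: queue=[B,C,D,F,G] q_used=2 → run B
t=32: queue=[C,D,F,G,B] q_used=0 → run C
t=33: queue=[C,D,F,G,B] q_used=1 → run C
t=34: queue=[C,D,F,G,B] q_used=2 → run C
t=35: queue=[D,F,G,B] q_used=0 → run D
t=36: queue=[F,G,B] q_used=0 → run F
t=37: queue=[G,B] q_used=0 → run G
t=38: queue=[G,B] q_used=1 → run G
t=39: queue=[G,B] q_used=2 → run G
t=40: queue=[B,G] q_used=0 → run B
t=41: queue=[B,G] q_used=1 → run B
t=42: queue=[G] q_used=0 → run G
t=43: (idle)
t=44: (idle)
t=45: (idle)
t=46: (idle)
t=47: (idle)

context switches = 18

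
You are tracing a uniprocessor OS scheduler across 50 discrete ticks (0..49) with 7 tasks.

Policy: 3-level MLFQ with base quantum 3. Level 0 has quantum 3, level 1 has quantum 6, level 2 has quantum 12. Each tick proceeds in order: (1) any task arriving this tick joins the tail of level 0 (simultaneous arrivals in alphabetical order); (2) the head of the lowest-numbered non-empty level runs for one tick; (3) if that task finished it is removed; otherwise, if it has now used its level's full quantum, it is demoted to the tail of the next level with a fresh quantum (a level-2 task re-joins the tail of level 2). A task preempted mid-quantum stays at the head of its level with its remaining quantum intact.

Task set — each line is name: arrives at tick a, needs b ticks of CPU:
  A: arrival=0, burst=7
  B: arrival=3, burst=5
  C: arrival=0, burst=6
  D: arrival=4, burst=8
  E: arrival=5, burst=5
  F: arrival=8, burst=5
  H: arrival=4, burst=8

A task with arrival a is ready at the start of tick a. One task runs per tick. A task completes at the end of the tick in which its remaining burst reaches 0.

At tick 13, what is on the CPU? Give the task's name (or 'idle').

t=0: L0/L1/L2 = AC/-/- → run A
t=1: L0/L1/L2 = AC/-/- → run A
t=2: L0/L1/L2 = AC/-/- → run A
t=3: L0/L1/L2 = CB/A/- → run C
t=4: L0/L1/L2 = CBDH/A/- → run C
t=5: L0/L1/L2 = CBDHE/A/- → run C
t=6: L0/L1/L2 = BDHE/AC/- → run B
t=7: L0/L1/L2 = BDHE/AC/- → run B
t=8: L0/L1/L2 = BDHEF/AC/- → run B
t=9: L0/L1/L2 = DHEF/ACB/- → run D
t=10: L0/L1/L2 = DHEF/ACB/- → run D
t=11: L0/L1/L2 = DHEF/ACB/- → run D
t=12: L0/L1/L2 = HEF/ACBD/- → run H
t=13: L0/L1/L2 = HEF/ACBD/- → run H
t=14: L0/L1/L2 = HEF/ACBD/- → run H
t=15: L0/L1/L2 = EF/ACBDH/- → run E
t=16: L0/L1/L2 = EF/ACBDH/- → run E
t=17: L0/L1/L2 = EF/ACBDH/- → run E
t=18: L0/L1/L2 = F/ACBDHE/- → run F
t=19: L0/L1/L2 = F/ACBDHE/- → run F
t=20: L0/L1/L2 = F/ACBDHE/- → run F
t=21: L0/L1/L2 = -/ACBDHEF/- → run A
t=22: L0/L1/L2 = -/ACBDHEF/- → run A
t=23: L0/L1/L2 = -/ACBDHEF/- → run A
t=24: L0/L1/L2 = -/ACBDHEF/- → run A
t=25: L0/L1/L2 = -/CBDHEF/- → run C
t=26: L0/L1/L2 = -/CBDHEF/- → run C
t=27: L0/L1/L2 = -/CBDHEF/- → run C
t=28: L0/L1/L2 = -/BDHEF/- → run B
t=29: L0/L1/L2 = -/BDHEF/- → run B
t=30: L0/L1/L2 = -/DHEF/- → run D
t=31: L0/L1/L2 = -/DHEF/- → run D
t=32: L0/L1/L2 = -/DHEF/- → run D
t=33: L0/L1/L2 = -/DHEF/- → run D
t=34: L0/L1/L2 = -/DHEF/- → run D
t=35: L0/L1/L2 = -/HEF/- → run H
t=36: L0/L1/L2 = -/HEF/- → run H
t=37: L0/L1/L2 = -/HEF/- → run H
t=38: L0/L1/L2 = -/HEF/- → run H
t=39: L0/L1/L2 = -/HEF/- → run H
t=40: L0/L1/L2 = -/EF/- → run E
t=41: L0/L1/L2 = -/EF/- → run E
t=42: L0/L1/L2 = -/F/- → run F
t=43: L0/L1/L2 = -/F/- → run F
t=44: (idle)
t=45: (idle)
t=46: (idle)
t=47: (idle)
t=48: (idle)
t=49: (idle)

running at tick 13 = H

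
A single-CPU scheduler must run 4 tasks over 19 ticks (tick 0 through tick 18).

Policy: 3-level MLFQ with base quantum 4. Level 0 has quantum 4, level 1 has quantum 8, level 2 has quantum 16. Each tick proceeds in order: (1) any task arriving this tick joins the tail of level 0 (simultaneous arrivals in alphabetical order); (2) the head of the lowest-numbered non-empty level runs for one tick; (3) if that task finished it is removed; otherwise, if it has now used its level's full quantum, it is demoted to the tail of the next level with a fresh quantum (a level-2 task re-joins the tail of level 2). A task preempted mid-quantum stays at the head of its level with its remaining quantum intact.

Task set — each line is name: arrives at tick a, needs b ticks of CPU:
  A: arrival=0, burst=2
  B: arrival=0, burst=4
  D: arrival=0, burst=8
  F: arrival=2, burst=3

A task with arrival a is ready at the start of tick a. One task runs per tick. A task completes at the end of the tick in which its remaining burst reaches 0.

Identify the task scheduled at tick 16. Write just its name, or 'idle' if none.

running at tick 16 = D

t=0: L0/L1/L2 = ABD/-/- → run A
t=1: L0/L1/L2 = ABD/-/- → run A
t=2: L0/L1/L2 = BDF/-/- → run B
t=3: L0/L1/L2 = BDF/-/- → run B
t=4: L0/L1/L2 = BDF/-/- → run B
t=5: L0/L1/L2 = BDF/-/- → run B
t=6: L0/L1/L2 = DF/-/- → run D
t=7: L0/L1/L2 = DF/-/- → run D
t=8: L0/L1/L2 = DF/-/- → run D
t=9: L0/L1/L2 = DF/-/- → run D
t=10: L0/L1/L2 = F/D/- → run F
t=11: L0/L1/L2 = F/D/- → run F
t=12: L0/L1/L2 = F/D/- → run F
t=13: L0/L1/L2 = -/D/- → run D
t=14: L0/L1/L2 = -/D/- → run D
t=15: L0/L1/L2 = -/D/- → run D
t=16: L0/L1/L2 = -/D/- → run D
t=17: (idle)
t=18: (idle)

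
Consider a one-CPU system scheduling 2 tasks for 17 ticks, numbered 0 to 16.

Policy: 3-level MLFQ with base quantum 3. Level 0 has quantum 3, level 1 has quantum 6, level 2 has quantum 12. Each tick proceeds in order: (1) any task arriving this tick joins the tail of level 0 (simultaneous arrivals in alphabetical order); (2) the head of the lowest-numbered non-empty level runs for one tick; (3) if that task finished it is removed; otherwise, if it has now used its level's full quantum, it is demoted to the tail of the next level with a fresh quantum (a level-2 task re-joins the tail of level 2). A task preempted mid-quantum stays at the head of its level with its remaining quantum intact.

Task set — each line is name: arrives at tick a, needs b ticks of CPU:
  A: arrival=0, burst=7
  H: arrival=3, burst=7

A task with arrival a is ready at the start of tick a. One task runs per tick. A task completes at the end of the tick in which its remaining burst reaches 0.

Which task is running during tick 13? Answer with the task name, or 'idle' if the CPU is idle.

running at tick 13 = H

t=0: L0/L1/L2 = A/-/- → run A
t=1: L0/L1/L2 = A/-/- → run A
t=2: L0/L1/L2 = A/-/- → run A
t=3: L0/L1/L2 = H/A/- → run H
t=4: L0/L1/L2 = H/A/- → run H
t=5: L0/L1/L2 = H/A/- → run H
t=6: L0/L1/L2 = -/AH/- → run A
t=7: L0/L1/L2 = -/AH/- → run A
t=8: L0/L1/L2 = -/AH/- → run A
t=9: L0/L1/L2 = -/AH/- → run A
t=10: L0/L1/L2 = -/H/- → run H
t=11: L0/L1/L2 = -/H/- → run H
t=12: L0/L1/L2 = -/H/- → run H
t=13: L0/L1/L2 = -/H/- → run H
t=14: (idle)
t=15: (idle)
t=16: (idle)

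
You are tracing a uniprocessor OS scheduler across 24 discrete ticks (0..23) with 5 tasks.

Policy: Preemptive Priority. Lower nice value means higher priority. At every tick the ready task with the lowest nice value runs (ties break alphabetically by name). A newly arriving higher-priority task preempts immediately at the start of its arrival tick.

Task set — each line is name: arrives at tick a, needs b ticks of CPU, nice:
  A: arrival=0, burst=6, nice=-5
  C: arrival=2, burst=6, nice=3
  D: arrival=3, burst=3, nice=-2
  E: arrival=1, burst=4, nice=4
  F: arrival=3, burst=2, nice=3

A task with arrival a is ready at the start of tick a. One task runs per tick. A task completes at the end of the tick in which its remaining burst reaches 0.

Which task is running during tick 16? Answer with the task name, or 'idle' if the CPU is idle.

running at tick 16 = F

t=0: ready={A} → run A
t=1: ready={A,E} → run A
t=2: ready={A,C,E} → run A
t=3: ready={A,C,D,E,F} → run A
t=4: ready={A,C,D,E,F} → run A
t=5: ready={A,C,D,E,F} → run A
t=6: ready={C,D,E,F} → run D
t=7: ready={C,D,E,F} → run D
t=8: ready={C,D,E,F} → run D
t=9: ready={C,E,F} → run C
t=10: ready={C,E,F} → run C
t=11: ready={C,E,F} → run C
t=12: ready={C,E,F} → run C
t=13: ready={C,E,F} → run C
t=14: ready={C,E,F} → run C
t=15: ready={E,F} → run F
t=16: ready={E,F} → run F
t=17: ready={E} → run E
t=18: ready={E} → run E
t=19: ready={E} → run E
t=20: ready={E} → run E
t=21: (idle)
t=22: (idle)
t=23: (idle)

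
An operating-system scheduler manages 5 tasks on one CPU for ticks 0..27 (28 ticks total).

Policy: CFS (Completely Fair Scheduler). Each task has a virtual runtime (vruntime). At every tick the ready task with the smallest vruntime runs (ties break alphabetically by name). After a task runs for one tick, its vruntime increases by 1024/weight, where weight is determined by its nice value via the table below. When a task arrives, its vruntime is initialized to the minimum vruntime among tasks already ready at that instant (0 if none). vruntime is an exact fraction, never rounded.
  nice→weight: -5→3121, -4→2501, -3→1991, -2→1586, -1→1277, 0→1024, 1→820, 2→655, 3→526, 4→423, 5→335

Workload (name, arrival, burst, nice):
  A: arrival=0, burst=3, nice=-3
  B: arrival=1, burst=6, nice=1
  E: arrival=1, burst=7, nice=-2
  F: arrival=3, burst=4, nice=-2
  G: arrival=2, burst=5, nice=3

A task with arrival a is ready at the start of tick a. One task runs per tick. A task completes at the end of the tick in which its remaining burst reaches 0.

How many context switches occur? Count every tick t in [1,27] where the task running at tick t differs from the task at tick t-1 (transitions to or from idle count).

context switches = 23

t=0: vr[A=0] → run A
t=1: vr[A=1024/1991 B=1024/1991 E=1024/1991] → run A
t=2: vr[A=2048/1991 B=1024/1991 E=1024/1991 G=1024/1991] → run B
t=3: vr[A=2048/1991 B=719616/408155 E=1024/1991 F=1024/1991 G=1024/1991] → run E
t=4: vr[A=2048/1991 B=719616/408155 E=1831424/1578863 F=1024/1991 G=1024/1991] → run F
t=5: vr[A=2048/1991 B=719616/408155 E=1831424/1578863 F=1831424/1578863 G=1024/1991] → run G
t=6: vr[A=2048/1991 B=719616/408155 E=1831424/1578863 F=1831424/1578863 G=1288704/523633] → run A
t=7: vr[B=719616/408155 E=1831424/1578863 F=1831424/1578863 G=1288704/523633] → run E
t=8: vr[B=719616/408155 E=2850816/1578863 F=1831424/1578863 G=1288704/523633] → run F
t=9: vr[B=719616/408155 E=2850816/1578863 F=2850816/1578863 G=1288704/523633] → run B
t=10: vr[B=1229312/408155 E=2850816/1578863 F=2850816/1578863 G=1288704/523633] → run E
t=11: vr[B=1229312/408155 E=3870208/1578863 F=2850816/1578863 G=1288704/523633] → run F
t=12: vr[B=1229312/408155 E=3870208/1578863 F=3870208/1578863 G=1288704/523633] → run E
t=13: vr[B=1229312/408155 E=4889600/1578863 F=3870208/1578863 G=1288704/523633] → run F
t=14: vr[B=1229312/408155 E=4889600/1578863 G=1288704/523633] → run G
t=15: vr[B=1229312/408155 E=4889600/1578863 G=2308096/523633] → run B
t=16: vr[B=1739008/408155 E=4889600/1578863 G=2308096/523633] → run E
t=17: vr[B=1739008/408155 E=5908992/1578863 G=2308096/523633] → run E
t=18: vr[B=1739008/408155 E=6928384/1578863 G=2308096/523633] → run B
t=19: vr[B=2248704/408155 E=6928384/1578863 G=2308096/523633] → run E
t=20: vr[B=2248704/408155 G=2308096/523633] → run G
t=21: vr[B=2248704/408155 G=3327488/523633] → run B
t=22: vr[B=551680/81631 G=3327488/523633] → run G
t=23: vr[B=551680/81631 G=4346880/523633] → run B
t=24: vr[G=4346880/523633] → run G
t=25: (idle)
t=26: (idle)
t=27: (idle)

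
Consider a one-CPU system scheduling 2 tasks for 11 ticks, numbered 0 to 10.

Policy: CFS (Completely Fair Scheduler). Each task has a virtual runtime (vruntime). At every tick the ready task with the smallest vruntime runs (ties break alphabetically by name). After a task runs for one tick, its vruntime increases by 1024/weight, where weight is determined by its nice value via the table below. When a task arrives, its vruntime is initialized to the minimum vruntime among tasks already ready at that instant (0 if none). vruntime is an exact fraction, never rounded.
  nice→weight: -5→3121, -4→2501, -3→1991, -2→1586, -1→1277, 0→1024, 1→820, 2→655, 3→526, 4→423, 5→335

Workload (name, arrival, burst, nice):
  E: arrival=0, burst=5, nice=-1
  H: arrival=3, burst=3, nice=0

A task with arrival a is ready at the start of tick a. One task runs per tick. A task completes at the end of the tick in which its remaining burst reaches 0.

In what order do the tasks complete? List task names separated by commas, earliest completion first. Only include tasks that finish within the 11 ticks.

completion order = E, H

t=0: vr[E=0] → run E
t=1: vr[E=1024/1277] → run E
t=2: vr[E=2048/1277] → run E
t=3: vr[E=3072/1277 H=3072/1277] → run E
t=4: vr[E=4096/1277 H=3072/1277] → run H
t=5: vr[E=4096/1277 H=4349/1277] → run E
t=6: vr[H=4349/1277] → run H
t=7: vr[H=5626/1277] → run H
t=8: (idle)
t=9: (idle)
t=10: (idle)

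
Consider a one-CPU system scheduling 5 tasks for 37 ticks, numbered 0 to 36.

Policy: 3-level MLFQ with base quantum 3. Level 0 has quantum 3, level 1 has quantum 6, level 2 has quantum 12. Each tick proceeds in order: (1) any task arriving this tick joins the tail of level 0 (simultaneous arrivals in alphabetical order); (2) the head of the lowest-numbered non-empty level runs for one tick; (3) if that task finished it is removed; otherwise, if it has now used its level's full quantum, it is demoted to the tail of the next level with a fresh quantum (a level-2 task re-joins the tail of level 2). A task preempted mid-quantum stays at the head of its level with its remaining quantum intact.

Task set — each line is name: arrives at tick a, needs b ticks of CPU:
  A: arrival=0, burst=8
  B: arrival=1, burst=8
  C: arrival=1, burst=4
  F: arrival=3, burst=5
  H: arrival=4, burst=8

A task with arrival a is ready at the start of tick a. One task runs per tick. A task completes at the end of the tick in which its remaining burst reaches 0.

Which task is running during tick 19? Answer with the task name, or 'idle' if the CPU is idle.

running at tick 19 = A

t=0: L0/L1/L2 = A/-/- → run A
t=1: L0/L1/L2 = ABC/-/- → run A
t=2: L0/L1/L2 = ABC/-/- → run A
t=3: L0/L1/L2 = BCF/A/- → run B
t=4: L0/L1/L2 = BCFH/A/- → run B
t=5: L0/L1/L2 = BCFH/A/- → run B
t=6: L0/L1/L2 = CFH/AB/- → run C
t=7: L0/L1/L2 = CFH/AB/- → run C
t=8: L0/L1/L2 = CFH/AB/- → run C
t=9: L0/L1/L2 = FH/ABC/- → run F
t=10: L0/L1/L2 = FH/ABC/- → run F
t=11: L0/L1/L2 = FH/ABC/- → run F
t=12: L0/L1/L2 = H/ABCF/- → run H
t=13: L0/L1/L2 = H/ABCF/- → run H
t=14: L0/L1/L2 = H/ABCF/- → run H
t=15: L0/L1/L2 = -/ABCFH/- → run A
t=16: L0/L1/L2 = -/ABCFH/- → run A
t=17: L0/L1/L2 = -/ABCFH/- → run A
t=18: L0/L1/L2 = -/ABCFH/- → run A
t=19: L0/L1/L2 = -/ABCFH/- → run A
t=20: L0/L1/L2 = -/BCFH/- → run B
t=21: L0/L1/L2 = -/BCFH/- → run B
t=22: L0/L1/L2 = -/BCFH/- → run B
t=23: L0/L1/L2 = -/BCFH/- → run B
t=24: L0/L1/L2 = -/BCFH/- → run B
t=25: L0/L1/L2 = -/CFH/- → run C
t=26: L0/L1/L2 = -/FH/- → run F
t=27: L0/L1/L2 = -/FH/- → run F
t=28: L0/L1/L2 = -/H/- → run H
t=29: L0/L1/L2 = -/H/- → run H
t=30: L0/L1/L2 = -/H/- → run H
t=31: L0/L1/L2 = -/H/- → run H
t=32: L0/L1/L2 = -/H/- → run H
t=33: (idle)
t=34: (idle)
t=35: (idle)
t=36: (idle)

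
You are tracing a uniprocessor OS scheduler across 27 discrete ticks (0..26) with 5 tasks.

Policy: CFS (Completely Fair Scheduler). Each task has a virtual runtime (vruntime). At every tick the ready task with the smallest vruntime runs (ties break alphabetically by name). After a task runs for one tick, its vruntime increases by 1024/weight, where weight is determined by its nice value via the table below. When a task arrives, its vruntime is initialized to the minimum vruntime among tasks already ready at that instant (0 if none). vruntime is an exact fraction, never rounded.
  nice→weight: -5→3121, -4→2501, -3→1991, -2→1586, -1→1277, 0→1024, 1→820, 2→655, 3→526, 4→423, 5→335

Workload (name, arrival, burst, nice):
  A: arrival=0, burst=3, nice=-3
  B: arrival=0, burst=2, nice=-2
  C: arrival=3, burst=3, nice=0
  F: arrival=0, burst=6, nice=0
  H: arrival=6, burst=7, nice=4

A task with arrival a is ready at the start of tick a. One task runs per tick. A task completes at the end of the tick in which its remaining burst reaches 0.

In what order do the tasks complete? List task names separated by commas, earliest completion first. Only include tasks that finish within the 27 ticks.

t=0: vr[A=0 B=0 F=0] → run A
t=1: vr[A=1024/1991 B=0 F=0] → run B
t=2: vr[A=1024/1991 B=512/793 F=0] → run F
t=3: vr[A=1024/1991 B=512/793 C=1024/1991 F=1] → run A
t=4: vr[A=2048/1991 B=512/793 C=1024/1991 F=1] → run C
t=5: vr[A=2048/1991 B=512/793 C=3015/1991 F=1] → run B
t=6: vr[A=2048/1991 C=3015/1991 F=1 H=1] → run F
t=7: vr[A=2048/1991 C=3015/1991 F=2 H=1] → run H
t=8: vr[A=2048/1991 C=3015/1991 F=2 H=1447/423] → run A
t=9: vr[C=3015/1991 F=2 H=1447/423] → run C
t=10: vr[C=5006/1991 F=2 H=1447/423] → run F
t=11: vr[C=5006/1991 F=3 H=1447/423] → run C
t=12: vr[F=3 H=1447/423] → run F
t=13: vr[F=4 H=1447/423] → run H
t=14: vr[F=4 H=2471/423] → run F
t=15: vr[F=5 H=2471/423] → run F
t=16: vr[H=2471/423] → run H
t=17: vr[H=1165/141] → run H
t=18: vr[H=4519/423] → run H
t=19: vr[H=5543/423] → run H
t=20: vr[H=2189/141] → run H
t=21: (idle)
t=22: (idle)
t=23: (idle)
t=24: (idle)
t=25: (idle)
t=26: (idle)

completion order = B, A, C, F, H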